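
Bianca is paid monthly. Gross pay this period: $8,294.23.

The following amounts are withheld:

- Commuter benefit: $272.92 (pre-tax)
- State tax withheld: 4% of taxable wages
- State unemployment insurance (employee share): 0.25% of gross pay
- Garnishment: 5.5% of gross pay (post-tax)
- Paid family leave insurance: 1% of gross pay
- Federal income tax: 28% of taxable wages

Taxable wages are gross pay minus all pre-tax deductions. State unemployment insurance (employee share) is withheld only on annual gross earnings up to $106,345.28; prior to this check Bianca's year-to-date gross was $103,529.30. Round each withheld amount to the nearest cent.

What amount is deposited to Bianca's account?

Commuter benefit: $272.92
Taxable wages = $8,294.23 − $272.92 = $8,021.31
State tax withheld: $8,021.31 × 0.04 = $320.85
Federal income tax: $8,021.31 × 0.28 = $2,245.97
Paid family leave insurance: $8,294.23 × 0.01 = $82.94
State unemployment insurance (employee share): only $106,345.28 − $103,529.30 = $2,815.98 of this check is subject → $2,815.98 × 0.0025 = $7.04
Garnishment: $8,294.23 × 0.055 = $456.18
Total deductions = $272.92 + $320.85 + $2,245.97 + $82.94 + $7.04 + $456.18 = $3,385.90
Net pay = $8,294.23 − $3,385.90 = $4,908.33

$4,908.33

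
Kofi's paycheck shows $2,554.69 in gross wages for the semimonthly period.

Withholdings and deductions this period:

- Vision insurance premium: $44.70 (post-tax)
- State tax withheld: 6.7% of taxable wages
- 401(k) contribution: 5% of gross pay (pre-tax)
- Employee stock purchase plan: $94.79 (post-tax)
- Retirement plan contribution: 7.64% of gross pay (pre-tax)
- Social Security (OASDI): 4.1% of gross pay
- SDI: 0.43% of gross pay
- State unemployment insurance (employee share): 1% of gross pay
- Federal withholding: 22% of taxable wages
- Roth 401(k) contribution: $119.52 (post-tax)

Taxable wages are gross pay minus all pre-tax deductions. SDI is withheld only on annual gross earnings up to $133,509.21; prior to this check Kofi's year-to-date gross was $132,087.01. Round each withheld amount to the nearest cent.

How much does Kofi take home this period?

$1,195.84

Retirement plan contribution: $2,554.69 × 0.0764 = $195.18
401(k) contribution: $2,554.69 × 0.05 = $127.73
Pre-tax total = $195.18 + $127.73 = $322.91
Taxable wages = $2,554.69 − $322.91 = $2,231.78
State tax withheld: $2,231.78 × 0.067 = $149.53
Federal withholding: $2,231.78 × 0.22 = $490.99
SDI: only $133,509.21 − $132,087.01 = $1,422.20 of this check is subject → $1,422.20 × 0.0043 = $6.12
State unemployment insurance (employee share): $2,554.69 × 0.01 = $25.55
Social Security (OASDI): $2,554.69 × 0.041 = $104.74
Vision insurance premium: $44.70
Employee stock purchase plan: $94.79
Roth 401(k) contribution: $119.52
Total deductions = $195.18 + $127.73 + $149.53 + $490.99 + $6.12 + $25.55 + $104.74 + $44.70 + $94.79 + $119.52 = $1,358.85
Net pay = $2,554.69 − $1,358.85 = $1,195.84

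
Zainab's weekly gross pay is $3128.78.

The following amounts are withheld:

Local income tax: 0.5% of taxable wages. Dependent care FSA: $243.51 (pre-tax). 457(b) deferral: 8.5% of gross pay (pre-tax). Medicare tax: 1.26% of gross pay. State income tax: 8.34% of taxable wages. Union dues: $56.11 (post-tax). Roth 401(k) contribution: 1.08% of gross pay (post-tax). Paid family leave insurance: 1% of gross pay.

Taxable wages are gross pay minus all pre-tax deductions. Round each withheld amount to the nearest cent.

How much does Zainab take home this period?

$2227.16

457(b) deferral: $3128.78 × 0.085 = $265.95
Dependent care FSA: $243.51
Pre-tax total = $265.95 + $243.51 = $509.46
Taxable wages = $3128.78 − $509.46 = $2619.32
State income tax: $2619.32 × 0.0834 = $218.45
Local income tax: $2619.32 × 0.005 = $13.10
Paid family leave insurance: $3128.78 × 0.01 = $31.29
Medicare tax: $3128.78 × 0.0126 = $39.42
Union dues: $56.11
Roth 401(k) contribution: $3128.78 × 0.0108 = $33.79
Total deductions = $265.95 + $243.51 + $218.45 + $13.10 + $31.29 + $39.42 + $56.11 + $33.79 = $901.62
Net pay = $3128.78 − $901.62 = $2227.16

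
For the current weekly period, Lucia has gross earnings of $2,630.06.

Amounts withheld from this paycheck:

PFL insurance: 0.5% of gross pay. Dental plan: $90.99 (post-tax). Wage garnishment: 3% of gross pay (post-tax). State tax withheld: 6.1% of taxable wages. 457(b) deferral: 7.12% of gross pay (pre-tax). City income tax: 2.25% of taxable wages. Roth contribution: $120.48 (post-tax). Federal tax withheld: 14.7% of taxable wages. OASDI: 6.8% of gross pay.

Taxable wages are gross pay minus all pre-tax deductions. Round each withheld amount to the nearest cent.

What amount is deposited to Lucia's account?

$1,397.38

457(b) deferral: $2,630.06 × 0.0712 = $187.26
Taxable wages = $2,630.06 − $187.26 = $2,442.80
Federal tax withheld: $2,442.80 × 0.147 = $359.09
State tax withheld: $2,442.80 × 0.061 = $149.01
City income tax: $2,442.80 × 0.0225 = $54.96
PFL insurance: $2,630.06 × 0.005 = $13.15
OASDI: $2,630.06 × 0.068 = $178.84
Wage garnishment: $2,630.06 × 0.03 = $78.90
Roth contribution: $120.48
Dental plan: $90.99
Total deductions = $187.26 + $359.09 + $149.01 + $54.96 + $13.15 + $178.84 + $78.90 + $120.48 + $90.99 = $1,232.68
Net pay = $2,630.06 − $1,232.68 = $1,397.38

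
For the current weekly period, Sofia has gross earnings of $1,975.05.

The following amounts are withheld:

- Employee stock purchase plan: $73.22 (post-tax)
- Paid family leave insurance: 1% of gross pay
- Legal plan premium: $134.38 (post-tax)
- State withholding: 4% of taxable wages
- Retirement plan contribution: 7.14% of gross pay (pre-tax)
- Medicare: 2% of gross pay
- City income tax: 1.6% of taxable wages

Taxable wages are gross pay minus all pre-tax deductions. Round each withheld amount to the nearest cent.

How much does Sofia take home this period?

$1,464.48

Retirement plan contribution: $1,975.05 × 0.0714 = $141.02
Taxable wages = $1,975.05 − $141.02 = $1,834.03
State withholding: $1,834.03 × 0.04 = $73.36
City income tax: $1,834.03 × 0.016 = $29.34
Medicare: $1,975.05 × 0.02 = $39.50
Paid family leave insurance: $1,975.05 × 0.01 = $19.75
Employee stock purchase plan: $73.22
Legal plan premium: $134.38
Total deductions = $141.02 + $73.36 + $29.34 + $39.50 + $19.75 + $73.22 + $134.38 = $510.57
Net pay = $1,975.05 − $510.57 = $1,464.48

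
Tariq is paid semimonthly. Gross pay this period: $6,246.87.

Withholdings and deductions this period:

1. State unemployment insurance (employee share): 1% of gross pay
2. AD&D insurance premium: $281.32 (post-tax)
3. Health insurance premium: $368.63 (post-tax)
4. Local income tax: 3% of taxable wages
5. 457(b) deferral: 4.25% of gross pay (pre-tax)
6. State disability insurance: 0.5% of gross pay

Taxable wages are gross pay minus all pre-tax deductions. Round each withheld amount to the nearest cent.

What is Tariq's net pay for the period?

$5,058.29

457(b) deferral: $6,246.87 × 0.0425 = $265.49
Taxable wages = $6,246.87 − $265.49 = $5,981.38
Local income tax: $5,981.38 × 0.03 = $179.44
State unemployment insurance (employee share): $6,246.87 × 0.01 = $62.47
State disability insurance: $6,246.87 × 0.005 = $31.23
Health insurance premium: $368.63
AD&D insurance premium: $281.32
Total deductions = $265.49 + $179.44 + $62.47 + $31.23 + $368.63 + $281.32 = $1,188.58
Net pay = $6,246.87 − $1,188.58 = $5,058.29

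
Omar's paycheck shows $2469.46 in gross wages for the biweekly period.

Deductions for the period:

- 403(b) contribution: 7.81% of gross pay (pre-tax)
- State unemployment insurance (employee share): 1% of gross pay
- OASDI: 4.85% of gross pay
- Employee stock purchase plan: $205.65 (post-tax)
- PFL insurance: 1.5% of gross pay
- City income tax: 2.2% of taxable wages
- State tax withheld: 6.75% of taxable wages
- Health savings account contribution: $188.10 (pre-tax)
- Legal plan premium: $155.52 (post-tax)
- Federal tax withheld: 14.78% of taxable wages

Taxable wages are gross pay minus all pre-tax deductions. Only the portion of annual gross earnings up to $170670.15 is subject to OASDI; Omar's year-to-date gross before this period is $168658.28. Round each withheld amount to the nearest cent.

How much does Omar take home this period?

$1072.42

Health savings account contribution: $188.10
403(b) contribution: $2469.46 × 0.0781 = $192.86
Pre-tax total = $188.10 + $192.86 = $380.96
Taxable wages = $2469.46 − $380.96 = $2088.50
State tax withheld: $2088.50 × 0.0675 = $140.97
Federal tax withheld: $2088.50 × 0.1478 = $308.68
City income tax: $2088.50 × 0.022 = $45.95
OASDI: only $170670.15 − $168658.28 = $2011.87 of this check is subject → $2011.87 × 0.0485 = $97.58
State unemployment insurance (employee share): $2469.46 × 0.01 = $24.69
PFL insurance: $2469.46 × 0.015 = $37.04
Employee stock purchase plan: $205.65
Legal plan premium: $155.52
Total deductions = $188.10 + $192.86 + $140.97 + $308.68 + $45.95 + $97.58 + $24.69 + $37.04 + $205.65 + $155.52 = $1397.04
Net pay = $2469.46 − $1397.04 = $1072.42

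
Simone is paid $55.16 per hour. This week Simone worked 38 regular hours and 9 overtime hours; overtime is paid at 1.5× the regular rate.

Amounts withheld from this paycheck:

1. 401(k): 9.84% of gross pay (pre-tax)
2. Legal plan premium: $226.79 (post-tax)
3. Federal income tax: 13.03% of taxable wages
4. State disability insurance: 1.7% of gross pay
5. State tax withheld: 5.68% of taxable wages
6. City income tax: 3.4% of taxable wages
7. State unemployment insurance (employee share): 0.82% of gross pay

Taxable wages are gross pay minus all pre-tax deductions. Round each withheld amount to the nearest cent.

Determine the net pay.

$1,696.55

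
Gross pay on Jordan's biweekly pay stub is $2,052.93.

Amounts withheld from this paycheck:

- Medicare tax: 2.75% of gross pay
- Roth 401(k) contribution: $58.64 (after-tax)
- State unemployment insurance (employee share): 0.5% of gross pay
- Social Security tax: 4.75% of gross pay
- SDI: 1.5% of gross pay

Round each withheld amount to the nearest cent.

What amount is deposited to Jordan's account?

$1,799.27

SDI: $2,052.93 × 0.015 = $30.79
State unemployment insurance (employee share): $2,052.93 × 0.005 = $10.26
Medicare tax: $2,052.93 × 0.0275 = $56.46
Social Security tax: $2,052.93 × 0.0475 = $97.51
Roth 401(k) contribution: $58.64
Total deductions = $30.79 + $10.26 + $56.46 + $97.51 + $58.64 = $253.66
Net pay = $2,052.93 − $253.66 = $1,799.27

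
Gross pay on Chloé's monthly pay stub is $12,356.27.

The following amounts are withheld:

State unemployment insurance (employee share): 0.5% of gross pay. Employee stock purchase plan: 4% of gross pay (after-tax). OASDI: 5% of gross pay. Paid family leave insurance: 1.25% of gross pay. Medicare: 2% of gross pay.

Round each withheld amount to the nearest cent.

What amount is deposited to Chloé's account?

$10,780.85

State unemployment insurance (employee share): $12,356.27 × 0.005 = $61.78
Paid family leave insurance: $12,356.27 × 0.0125 = $154.45
Medicare: $12,356.27 × 0.02 = $247.13
OASDI: $12,356.27 × 0.05 = $617.81
Employee stock purchase plan: $12,356.27 × 0.04 = $494.25
Total deductions = $61.78 + $154.45 + $247.13 + $617.81 + $494.25 = $1,575.42
Net pay = $12,356.27 − $1,575.42 = $10,780.85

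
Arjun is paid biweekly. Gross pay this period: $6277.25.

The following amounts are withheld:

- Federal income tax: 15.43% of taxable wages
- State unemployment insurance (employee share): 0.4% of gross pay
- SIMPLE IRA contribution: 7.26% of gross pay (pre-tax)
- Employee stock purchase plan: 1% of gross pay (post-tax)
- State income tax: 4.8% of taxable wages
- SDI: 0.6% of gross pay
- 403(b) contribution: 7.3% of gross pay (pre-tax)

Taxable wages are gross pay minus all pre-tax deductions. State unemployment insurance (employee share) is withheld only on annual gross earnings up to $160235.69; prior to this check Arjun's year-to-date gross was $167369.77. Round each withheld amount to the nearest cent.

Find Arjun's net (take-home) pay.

$4177.86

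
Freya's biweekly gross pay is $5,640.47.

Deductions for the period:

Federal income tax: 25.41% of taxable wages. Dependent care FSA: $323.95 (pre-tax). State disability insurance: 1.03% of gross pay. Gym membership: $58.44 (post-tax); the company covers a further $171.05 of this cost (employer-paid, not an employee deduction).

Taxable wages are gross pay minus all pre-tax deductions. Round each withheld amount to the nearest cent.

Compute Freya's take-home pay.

$3,849.05

Dependent care FSA: $323.95
Taxable wages = $5,640.47 − $323.95 = $5,316.52
Federal income tax: $5,316.52 × 0.2541 = $1,350.93
State disability insurance: $5,640.47 × 0.0103 = $58.10
Gym membership: $58.44
(Employer's $171.05 toward gym membership is not withheld from the employee.)
Total deductions = $323.95 + $1,350.93 + $58.10 + $58.44 = $1,791.42
Net pay = $5,640.47 − $1,791.42 = $3,849.05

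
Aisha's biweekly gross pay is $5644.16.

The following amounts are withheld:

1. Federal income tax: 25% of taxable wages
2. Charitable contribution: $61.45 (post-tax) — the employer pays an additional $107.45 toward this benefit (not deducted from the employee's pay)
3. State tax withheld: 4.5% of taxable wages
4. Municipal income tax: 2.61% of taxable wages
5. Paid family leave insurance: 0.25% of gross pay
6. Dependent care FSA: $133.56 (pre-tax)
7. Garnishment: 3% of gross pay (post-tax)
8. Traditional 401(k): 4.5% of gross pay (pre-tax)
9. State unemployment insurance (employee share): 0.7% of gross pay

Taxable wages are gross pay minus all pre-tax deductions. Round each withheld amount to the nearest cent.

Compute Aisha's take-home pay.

$3284.32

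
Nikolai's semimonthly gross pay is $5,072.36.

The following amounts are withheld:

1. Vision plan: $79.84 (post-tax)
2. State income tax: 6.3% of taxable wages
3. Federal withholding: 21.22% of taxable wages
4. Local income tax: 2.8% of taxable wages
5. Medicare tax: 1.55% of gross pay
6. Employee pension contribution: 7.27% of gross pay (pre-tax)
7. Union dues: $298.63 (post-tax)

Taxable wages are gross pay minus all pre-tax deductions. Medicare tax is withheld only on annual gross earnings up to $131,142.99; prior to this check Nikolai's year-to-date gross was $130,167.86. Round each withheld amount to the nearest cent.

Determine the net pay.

$2,883.89

Employee pension contribution: $5,072.36 × 0.0727 = $368.76
Taxable wages = $5,072.36 − $368.76 = $4,703.60
State income tax: $4,703.60 × 0.063 = $296.33
Federal withholding: $4,703.60 × 0.2122 = $998.10
Local income tax: $4,703.60 × 0.028 = $131.70
Medicare tax: only $131,142.99 − $130,167.86 = $975.13 of this check is subject → $975.13 × 0.0155 = $15.11
Union dues: $298.63
Vision plan: $79.84
Total deductions = $368.76 + $296.33 + $998.10 + $131.70 + $15.11 + $298.63 + $79.84 = $2,188.47
Net pay = $5,072.36 − $2,188.47 = $2,883.89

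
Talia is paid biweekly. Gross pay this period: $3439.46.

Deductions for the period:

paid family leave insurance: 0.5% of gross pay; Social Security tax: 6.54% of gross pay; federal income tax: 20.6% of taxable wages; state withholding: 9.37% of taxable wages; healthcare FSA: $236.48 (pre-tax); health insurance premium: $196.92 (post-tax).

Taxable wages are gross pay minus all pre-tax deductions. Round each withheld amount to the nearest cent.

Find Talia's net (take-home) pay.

Healthcare FSA: $236.48
Taxable wages = $3439.46 − $236.48 = $3202.98
State withholding: $3202.98 × 0.0937 = $300.12
Federal income tax: $3202.98 × 0.206 = $659.81
Social Security tax: $3439.46 × 0.0654 = $224.94
Paid family leave insurance: $3439.46 × 0.005 = $17.20
Health insurance premium: $196.92
Total deductions = $236.48 + $300.12 + $659.81 + $224.94 + $17.20 + $196.92 = $1635.47
Net pay = $3439.46 − $1635.47 = $1803.99

$1803.99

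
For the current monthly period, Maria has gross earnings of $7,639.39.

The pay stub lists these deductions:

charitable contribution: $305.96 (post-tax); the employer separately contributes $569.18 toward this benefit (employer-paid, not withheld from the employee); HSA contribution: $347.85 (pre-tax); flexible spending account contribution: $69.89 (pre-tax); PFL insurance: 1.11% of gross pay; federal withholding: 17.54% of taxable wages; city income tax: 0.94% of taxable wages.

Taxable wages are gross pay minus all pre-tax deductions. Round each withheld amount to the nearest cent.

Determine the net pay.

$5,496.33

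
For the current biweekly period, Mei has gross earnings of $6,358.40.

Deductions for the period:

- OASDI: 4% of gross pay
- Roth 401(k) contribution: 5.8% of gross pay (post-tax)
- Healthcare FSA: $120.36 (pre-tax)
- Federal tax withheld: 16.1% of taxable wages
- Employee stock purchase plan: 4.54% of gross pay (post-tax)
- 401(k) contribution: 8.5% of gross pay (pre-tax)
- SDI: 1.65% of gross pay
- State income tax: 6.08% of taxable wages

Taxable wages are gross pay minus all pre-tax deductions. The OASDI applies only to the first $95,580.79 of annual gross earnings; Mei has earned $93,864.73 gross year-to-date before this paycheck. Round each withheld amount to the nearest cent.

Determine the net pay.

Healthcare FSA: $120.36
401(k) contribution: $6,358.40 × 0.085 = $540.46
Pre-tax total = $120.36 + $540.46 = $660.82
Taxable wages = $6,358.40 − $660.82 = $5,697.58
State income tax: $5,697.58 × 0.0608 = $346.41
Federal tax withheld: $5,697.58 × 0.161 = $917.31
OASDI: only $95,580.79 − $93,864.73 = $1,716.06 of this check is subject → $1,716.06 × 0.04 = $68.64
SDI: $6,358.40 × 0.0165 = $104.91
Employee stock purchase plan: $6,358.40 × 0.0454 = $288.67
Roth 401(k) contribution: $6,358.40 × 0.058 = $368.79
Total deductions = $120.36 + $540.46 + $346.41 + $917.31 + $68.64 + $104.91 + $288.67 + $368.79 = $2,755.55
Net pay = $6,358.40 − $2,755.55 = $3,602.85

$3,602.85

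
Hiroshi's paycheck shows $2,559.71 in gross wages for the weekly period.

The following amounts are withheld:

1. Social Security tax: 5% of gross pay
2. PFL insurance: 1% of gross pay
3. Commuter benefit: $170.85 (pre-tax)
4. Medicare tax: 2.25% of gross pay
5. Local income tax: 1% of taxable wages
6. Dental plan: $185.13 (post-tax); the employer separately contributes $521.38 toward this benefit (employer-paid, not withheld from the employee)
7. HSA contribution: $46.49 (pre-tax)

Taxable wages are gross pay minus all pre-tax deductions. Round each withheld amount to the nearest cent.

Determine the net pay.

$1,922.64

Commuter benefit: $170.85
HSA contribution: $46.49
Pre-tax total = $170.85 + $46.49 = $217.34
Taxable wages = $2,559.71 − $217.34 = $2,342.37
Local income tax: $2,342.37 × 0.01 = $23.42
Medicare tax: $2,559.71 × 0.0225 = $57.59
PFL insurance: $2,559.71 × 0.01 = $25.60
Social Security tax: $2,559.71 × 0.05 = $127.99
Dental plan: $185.13
(Employer's $521.38 toward dental plan is not withheld from the employee.)
Total deductions = $170.85 + $46.49 + $23.42 + $57.59 + $25.60 + $127.99 + $185.13 = $637.07
Net pay = $2,559.71 − $637.07 = $1,922.64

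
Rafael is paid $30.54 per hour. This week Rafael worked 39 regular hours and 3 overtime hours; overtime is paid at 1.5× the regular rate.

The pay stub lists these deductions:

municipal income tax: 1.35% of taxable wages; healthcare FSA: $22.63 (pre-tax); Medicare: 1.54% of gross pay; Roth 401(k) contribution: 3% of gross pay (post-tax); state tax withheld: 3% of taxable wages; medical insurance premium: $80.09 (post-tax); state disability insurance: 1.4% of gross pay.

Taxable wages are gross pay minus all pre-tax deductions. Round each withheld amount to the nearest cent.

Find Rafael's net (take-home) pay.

$1090.05

Regular pay: 39 × $30.54 = $1191.06
Overtime pay: 3 × $30.54 × 1.5 = $137.43
Gross pay = $1191.06 + $137.43 = $1328.49
Healthcare FSA: $22.63
Taxable wages = $1328.49 − $22.63 = $1305.86
State tax withheld: $1305.86 × 0.03 = $39.18
Municipal income tax: $1305.86 × 0.0135 = $17.63
Medicare: $1328.49 × 0.0154 = $20.46
State disability insurance: $1328.49 × 0.014 = $18.60
Medical insurance premium: $80.09
Roth 401(k) contribution: $1328.49 × 0.03 = $39.85
Total deductions = $22.63 + $39.18 + $17.63 + $20.46 + $18.60 + $80.09 + $39.85 = $238.44
Net pay = $1328.49 − $238.44 = $1090.05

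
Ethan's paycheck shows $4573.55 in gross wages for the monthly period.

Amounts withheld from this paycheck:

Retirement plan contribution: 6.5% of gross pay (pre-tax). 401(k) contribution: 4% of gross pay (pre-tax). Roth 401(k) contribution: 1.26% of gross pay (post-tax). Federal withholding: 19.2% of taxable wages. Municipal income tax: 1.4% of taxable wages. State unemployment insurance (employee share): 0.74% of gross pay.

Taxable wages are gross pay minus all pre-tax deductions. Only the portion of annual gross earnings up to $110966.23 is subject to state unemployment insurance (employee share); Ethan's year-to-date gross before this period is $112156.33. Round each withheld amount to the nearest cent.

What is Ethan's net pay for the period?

$3192.47

Retirement plan contribution: $4573.55 × 0.065 = $297.28
401(k) contribution: $4573.55 × 0.04 = $182.94
Pre-tax total = $297.28 + $182.94 = $480.22
Taxable wages = $4573.55 − $480.22 = $4093.33
Municipal income tax: $4093.33 × 0.014 = $57.31
Federal withholding: $4093.33 × 0.192 = $785.92
State unemployment insurance (employee share): annual cap $110966.23 already reached (YTD $112156.33), so $0.00
Roth 401(k) contribution: $4573.55 × 0.0126 = $57.63
Total deductions = $297.28 + $182.94 + $57.31 + $785.92 + $0.00 + $57.63 = $1381.08
Net pay = $4573.55 − $1381.08 = $3192.47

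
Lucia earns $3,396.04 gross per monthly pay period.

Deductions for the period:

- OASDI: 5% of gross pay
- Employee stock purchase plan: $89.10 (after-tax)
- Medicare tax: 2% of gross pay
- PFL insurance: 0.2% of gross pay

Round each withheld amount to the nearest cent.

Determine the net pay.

$3,062.43

OASDI: $3,396.04 × 0.05 = $169.80
Medicare tax: $3,396.04 × 0.02 = $67.92
PFL insurance: $3,396.04 × 0.002 = $6.79
Employee stock purchase plan: $89.10
Total deductions = $169.80 + $67.92 + $6.79 + $89.10 = $333.61
Net pay = $3,396.04 − $333.61 = $3,062.43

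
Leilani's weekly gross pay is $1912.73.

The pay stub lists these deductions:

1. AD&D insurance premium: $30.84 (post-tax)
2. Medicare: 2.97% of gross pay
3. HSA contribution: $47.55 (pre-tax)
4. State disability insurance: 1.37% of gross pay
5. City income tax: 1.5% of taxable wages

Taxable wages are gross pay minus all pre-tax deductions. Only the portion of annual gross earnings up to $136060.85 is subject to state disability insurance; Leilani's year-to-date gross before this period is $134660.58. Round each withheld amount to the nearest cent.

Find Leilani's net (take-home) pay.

$1730.37

HSA contribution: $47.55
Taxable wages = $1912.73 − $47.55 = $1865.18
City income tax: $1865.18 × 0.015 = $27.98
State disability insurance: only $136060.85 − $134660.58 = $1400.27 of this check is subject → $1400.27 × 0.0137 = $19.18
Medicare: $1912.73 × 0.0297 = $56.81
AD&D insurance premium: $30.84
Total deductions = $47.55 + $27.98 + $19.18 + $56.81 + $30.84 = $182.36
Net pay = $1912.73 − $182.36 = $1730.37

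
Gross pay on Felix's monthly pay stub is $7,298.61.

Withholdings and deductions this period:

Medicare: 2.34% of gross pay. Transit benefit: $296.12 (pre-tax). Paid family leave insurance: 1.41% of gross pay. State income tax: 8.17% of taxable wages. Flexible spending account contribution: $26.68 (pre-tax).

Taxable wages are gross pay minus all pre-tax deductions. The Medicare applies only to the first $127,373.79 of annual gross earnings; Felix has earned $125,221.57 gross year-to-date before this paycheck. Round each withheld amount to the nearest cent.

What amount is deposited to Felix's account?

$6,252.62

Flexible spending account contribution: $26.68
Transit benefit: $296.12
Pre-tax total = $26.68 + $296.12 = $322.80
Taxable wages = $7,298.61 − $322.80 = $6,975.81
State income tax: $6,975.81 × 0.0817 = $569.92
Medicare: only $127,373.79 − $125,221.57 = $2,152.22 of this check is subject → $2,152.22 × 0.0234 = $50.36
Paid family leave insurance: $7,298.61 × 0.0141 = $102.91
Total deductions = $26.68 + $296.12 + $569.92 + $50.36 + $102.91 = $1,045.99
Net pay = $7,298.61 − $1,045.99 = $6,252.62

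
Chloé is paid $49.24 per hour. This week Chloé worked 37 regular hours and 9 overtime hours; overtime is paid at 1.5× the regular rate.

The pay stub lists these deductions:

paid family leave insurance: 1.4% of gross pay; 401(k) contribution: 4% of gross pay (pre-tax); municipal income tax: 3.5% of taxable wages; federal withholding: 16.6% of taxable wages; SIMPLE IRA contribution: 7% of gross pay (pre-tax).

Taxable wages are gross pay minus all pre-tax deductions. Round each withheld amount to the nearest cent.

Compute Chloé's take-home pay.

Regular pay: 37 × $49.24 = $1821.88
Overtime pay: 9 × $49.24 × 1.5 = $664.74
Gross pay = $1821.88 + $664.74 = $2486.62
SIMPLE IRA contribution: $2486.62 × 0.07 = $174.06
401(k) contribution: $2486.62 × 0.04 = $99.46
Pre-tax total = $174.06 + $99.46 = $273.52
Taxable wages = $2486.62 − $273.52 = $2213.10
Municipal income tax: $2213.10 × 0.035 = $77.46
Federal withholding: $2213.10 × 0.166 = $367.37
Paid family leave insurance: $2486.62 × 0.014 = $34.81
Total deductions = $174.06 + $99.46 + $77.46 + $367.37 + $34.81 = $753.16
Net pay = $2486.62 − $753.16 = $1733.46

$1733.46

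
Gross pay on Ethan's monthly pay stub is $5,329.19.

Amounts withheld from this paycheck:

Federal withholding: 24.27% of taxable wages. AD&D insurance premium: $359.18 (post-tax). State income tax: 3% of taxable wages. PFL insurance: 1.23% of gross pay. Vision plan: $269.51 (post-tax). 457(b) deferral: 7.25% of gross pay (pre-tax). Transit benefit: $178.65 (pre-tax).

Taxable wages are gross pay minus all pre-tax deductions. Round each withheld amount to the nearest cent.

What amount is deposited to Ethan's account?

457(b) deferral: $5,329.19 × 0.0725 = $386.37
Transit benefit: $178.65
Pre-tax total = $386.37 + $178.65 = $565.02
Taxable wages = $5,329.19 − $565.02 = $4,764.17
State income tax: $4,764.17 × 0.03 = $142.93
Federal withholding: $4,764.17 × 0.2427 = $1,156.26
PFL insurance: $5,329.19 × 0.0123 = $65.55
AD&D insurance premium: $359.18
Vision plan: $269.51
Total deductions = $386.37 + $178.65 + $142.93 + $1,156.26 + $65.55 + $359.18 + $269.51 = $2,558.45
Net pay = $5,329.19 − $2,558.45 = $2,770.74

$2,770.74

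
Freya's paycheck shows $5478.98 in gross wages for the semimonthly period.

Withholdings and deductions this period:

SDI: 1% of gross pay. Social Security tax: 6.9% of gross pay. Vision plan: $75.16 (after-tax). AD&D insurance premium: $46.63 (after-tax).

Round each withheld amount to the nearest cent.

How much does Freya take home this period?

$4924.35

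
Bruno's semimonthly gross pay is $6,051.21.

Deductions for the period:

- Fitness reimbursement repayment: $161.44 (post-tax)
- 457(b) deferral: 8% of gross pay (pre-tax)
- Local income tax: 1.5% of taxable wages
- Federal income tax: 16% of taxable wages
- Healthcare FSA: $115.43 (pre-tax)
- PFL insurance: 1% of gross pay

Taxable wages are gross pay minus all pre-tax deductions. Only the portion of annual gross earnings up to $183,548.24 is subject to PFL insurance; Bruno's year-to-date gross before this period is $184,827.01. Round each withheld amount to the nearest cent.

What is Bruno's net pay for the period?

457(b) deferral: $6,051.21 × 0.08 = $484.10
Healthcare FSA: $115.43
Pre-tax total = $484.10 + $115.43 = $599.53
Taxable wages = $6,051.21 − $599.53 = $5,451.68
Local income tax: $5,451.68 × 0.015 = $81.78
Federal income tax: $5,451.68 × 0.16 = $872.27
PFL insurance: annual cap $183,548.24 already reached (YTD $184,827.01), so $0.00
Fitness reimbursement repayment: $161.44
Total deductions = $484.10 + $115.43 + $81.78 + $872.27 + $0.00 + $161.44 = $1,715.02
Net pay = $6,051.21 − $1,715.02 = $4,336.19

$4,336.19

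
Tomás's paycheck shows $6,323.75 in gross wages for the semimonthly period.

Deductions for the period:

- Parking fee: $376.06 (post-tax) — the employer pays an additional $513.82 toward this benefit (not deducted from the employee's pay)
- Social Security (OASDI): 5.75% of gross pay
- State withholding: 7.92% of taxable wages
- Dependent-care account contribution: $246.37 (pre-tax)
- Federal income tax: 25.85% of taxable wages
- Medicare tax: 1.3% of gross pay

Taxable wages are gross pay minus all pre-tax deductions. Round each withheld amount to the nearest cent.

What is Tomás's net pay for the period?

$3,203.16

Dependent-care account contribution: $246.37
Taxable wages = $6,323.75 − $246.37 = $6,077.38
Federal income tax: $6,077.38 × 0.2585 = $1,571.00
State withholding: $6,077.38 × 0.0792 = $481.33
Social Security (OASDI): $6,323.75 × 0.0575 = $363.62
Medicare tax: $6,323.75 × 0.013 = $82.21
Parking fee: $376.06
(Employer's $513.82 toward parking fee is not withheld from the employee.)
Total deductions = $246.37 + $1,571.00 + $481.33 + $363.62 + $82.21 + $376.06 = $3,120.59
Net pay = $6,323.75 − $3,120.59 = $3,203.16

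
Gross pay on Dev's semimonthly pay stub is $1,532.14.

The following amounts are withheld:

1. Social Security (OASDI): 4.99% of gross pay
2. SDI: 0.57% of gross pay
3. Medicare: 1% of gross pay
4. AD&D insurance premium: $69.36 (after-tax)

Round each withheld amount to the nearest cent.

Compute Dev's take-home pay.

Social Security (OASDI): $1,532.14 × 0.0499 = $76.45
Medicare: $1,532.14 × 0.01 = $15.32
SDI: $1,532.14 × 0.0057 = $8.73
AD&D insurance premium: $69.36
Total deductions = $76.45 + $15.32 + $8.73 + $69.36 = $169.86
Net pay = $1,532.14 − $169.86 = $1,362.28

$1,362.28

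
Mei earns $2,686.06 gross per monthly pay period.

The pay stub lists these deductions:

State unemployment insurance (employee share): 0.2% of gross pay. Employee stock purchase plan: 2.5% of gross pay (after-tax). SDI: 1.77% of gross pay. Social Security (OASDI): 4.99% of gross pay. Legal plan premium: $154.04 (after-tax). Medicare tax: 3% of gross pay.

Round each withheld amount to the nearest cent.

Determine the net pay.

$2,197.35

Medicare tax: $2,686.06 × 0.03 = $80.58
SDI: $2,686.06 × 0.0177 = $47.54
Social Security (OASDI): $2,686.06 × 0.0499 = $134.03
State unemployment insurance (employee share): $2,686.06 × 0.002 = $5.37
Legal plan premium: $154.04
Employee stock purchase plan: $2,686.06 × 0.025 = $67.15
Total deductions = $80.58 + $47.54 + $134.03 + $5.37 + $154.04 + $67.15 = $488.71
Net pay = $2,686.06 − $488.71 = $2,197.35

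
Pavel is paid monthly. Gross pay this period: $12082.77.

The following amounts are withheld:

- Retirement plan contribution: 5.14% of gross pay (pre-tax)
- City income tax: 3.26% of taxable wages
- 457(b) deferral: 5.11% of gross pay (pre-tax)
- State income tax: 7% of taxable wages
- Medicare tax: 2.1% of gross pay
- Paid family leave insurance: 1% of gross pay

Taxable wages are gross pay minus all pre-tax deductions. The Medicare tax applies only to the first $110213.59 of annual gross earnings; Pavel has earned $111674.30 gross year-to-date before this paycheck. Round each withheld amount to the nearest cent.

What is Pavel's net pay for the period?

$9610.84

Retirement plan contribution: $12082.77 × 0.0514 = $621.05
457(b) deferral: $12082.77 × 0.0511 = $617.43
Pre-tax total = $621.05 + $617.43 = $1238.48
Taxable wages = $12082.77 − $1238.48 = $10844.29
City income tax: $10844.29 × 0.0326 = $353.52
State income tax: $10844.29 × 0.07 = $759.10
Medicare tax: annual cap $110213.59 already reached (YTD $111674.30), so $0.00
Paid family leave insurance: $12082.77 × 0.01 = $120.83
Total deductions = $621.05 + $617.43 + $353.52 + $759.10 + $0.00 + $120.83 = $2471.93
Net pay = $12082.77 − $2471.93 = $9610.84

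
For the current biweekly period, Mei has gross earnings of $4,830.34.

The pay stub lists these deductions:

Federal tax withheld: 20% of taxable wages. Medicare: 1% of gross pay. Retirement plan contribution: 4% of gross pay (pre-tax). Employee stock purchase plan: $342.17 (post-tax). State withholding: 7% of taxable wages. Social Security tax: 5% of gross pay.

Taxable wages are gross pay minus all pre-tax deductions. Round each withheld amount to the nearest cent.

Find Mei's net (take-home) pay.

Retirement plan contribution: $4,830.34 × 0.04 = $193.21
Taxable wages = $4,830.34 − $193.21 = $4,637.13
State withholding: $4,637.13 × 0.07 = $324.60
Federal tax withheld: $4,637.13 × 0.2 = $927.43
Medicare: $4,830.34 × 0.01 = $48.30
Social Security tax: $4,830.34 × 0.05 = $241.52
Employee stock purchase plan: $342.17
Total deductions = $193.21 + $324.60 + $927.43 + $48.30 + $241.52 + $342.17 = $2,077.23
Net pay = $4,830.34 − $2,077.23 = $2,753.11

$2,753.11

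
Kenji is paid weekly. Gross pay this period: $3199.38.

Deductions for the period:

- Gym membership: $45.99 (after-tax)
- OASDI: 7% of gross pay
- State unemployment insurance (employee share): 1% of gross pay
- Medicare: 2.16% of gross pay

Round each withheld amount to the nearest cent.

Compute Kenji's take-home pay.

State unemployment insurance (employee share): $3199.38 × 0.01 = $31.99
Medicare: $3199.38 × 0.0216 = $69.11
OASDI: $3199.38 × 0.07 = $223.96
Gym membership: $45.99
Total deductions = $31.99 + $69.11 + $223.96 + $45.99 = $371.05
Net pay = $3199.38 − $371.05 = $2828.33

$2828.33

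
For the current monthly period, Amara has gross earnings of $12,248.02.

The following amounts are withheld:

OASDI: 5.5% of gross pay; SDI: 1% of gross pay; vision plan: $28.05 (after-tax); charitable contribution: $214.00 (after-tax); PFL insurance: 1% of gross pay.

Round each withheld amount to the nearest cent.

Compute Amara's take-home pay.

$11,087.37

SDI: $12,248.02 × 0.01 = $122.48
OASDI: $12,248.02 × 0.055 = $673.64
PFL insurance: $12,248.02 × 0.01 = $122.48
Charitable contribution: $214.00
Vision plan: $28.05
Total deductions = $122.48 + $673.64 + $122.48 + $214.00 + $28.05 = $1,160.65
Net pay = $12,248.02 − $1,160.65 = $11,087.37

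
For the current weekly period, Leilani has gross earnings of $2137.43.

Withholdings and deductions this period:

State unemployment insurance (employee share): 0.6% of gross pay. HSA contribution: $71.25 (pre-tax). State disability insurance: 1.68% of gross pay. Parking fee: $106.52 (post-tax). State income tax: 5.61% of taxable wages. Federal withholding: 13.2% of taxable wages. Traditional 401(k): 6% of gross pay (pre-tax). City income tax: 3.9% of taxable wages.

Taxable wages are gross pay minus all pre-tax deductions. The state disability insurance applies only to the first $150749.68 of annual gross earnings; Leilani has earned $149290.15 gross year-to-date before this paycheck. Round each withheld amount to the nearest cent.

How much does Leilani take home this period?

HSA contribution: $71.25
Traditional 401(k): $2137.43 × 0.06 = $128.25
Pre-tax total = $71.25 + $128.25 = $199.50
Taxable wages = $2137.43 − $199.50 = $1937.93
Federal withholding: $1937.93 × 0.132 = $255.81
City income tax: $1937.93 × 0.039 = $75.58
State income tax: $1937.93 × 0.0561 = $108.72
State disability insurance: only $150749.68 − $149290.15 = $1459.53 of this check is subject → $1459.53 × 0.0168 = $24.52
State unemployment insurance (employee share): $2137.43 × 0.006 = $12.82
Parking fee: $106.52
Total deductions = $71.25 + $128.25 + $255.81 + $75.58 + $108.72 + $24.52 + $12.82 + $106.52 = $783.47
Net pay = $2137.43 − $783.47 = $1353.96

$1353.96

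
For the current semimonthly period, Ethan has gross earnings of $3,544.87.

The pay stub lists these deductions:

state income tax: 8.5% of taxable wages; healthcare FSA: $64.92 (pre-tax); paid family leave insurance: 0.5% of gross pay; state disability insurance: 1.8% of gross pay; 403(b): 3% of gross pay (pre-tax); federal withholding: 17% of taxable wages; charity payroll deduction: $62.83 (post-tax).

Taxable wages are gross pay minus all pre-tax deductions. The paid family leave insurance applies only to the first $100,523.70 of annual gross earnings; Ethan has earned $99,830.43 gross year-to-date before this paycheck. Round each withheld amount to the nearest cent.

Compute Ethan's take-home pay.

403(b): $3,544.87 × 0.03 = $106.35
Healthcare FSA: $64.92
Pre-tax total = $106.35 + $64.92 = $171.27
Taxable wages = $3,544.87 − $171.27 = $3,373.60
State income tax: $3,373.60 × 0.085 = $286.76
Federal withholding: $3,373.60 × 0.17 = $573.51
State disability insurance: $3,544.87 × 0.018 = $63.81
Paid family leave insurance: only $100,523.70 − $99,830.43 = $693.27 of this check is subject → $693.27 × 0.005 = $3.47
Charity payroll deduction: $62.83
Total deductions = $106.35 + $64.92 + $286.76 + $573.51 + $63.81 + $3.47 + $62.83 = $1,161.65
Net pay = $3,544.87 − $1,161.65 = $2,383.22

$2,383.22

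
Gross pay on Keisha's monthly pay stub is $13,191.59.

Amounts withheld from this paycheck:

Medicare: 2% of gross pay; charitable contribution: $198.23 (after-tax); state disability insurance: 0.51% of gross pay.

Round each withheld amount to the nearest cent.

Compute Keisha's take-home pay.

$12,662.25

Medicare: $13,191.59 × 0.02 = $263.83
State disability insurance: $13,191.59 × 0.0051 = $67.28
Charitable contribution: $198.23
Total deductions = $263.83 + $67.28 + $198.23 = $529.34
Net pay = $13,191.59 − $529.34 = $12,662.25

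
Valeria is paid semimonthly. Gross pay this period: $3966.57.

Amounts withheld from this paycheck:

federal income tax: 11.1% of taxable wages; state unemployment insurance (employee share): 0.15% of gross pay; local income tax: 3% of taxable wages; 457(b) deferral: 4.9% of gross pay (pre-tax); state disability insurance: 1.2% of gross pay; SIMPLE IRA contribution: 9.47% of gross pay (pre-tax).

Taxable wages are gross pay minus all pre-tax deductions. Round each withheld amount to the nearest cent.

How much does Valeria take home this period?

$2864.11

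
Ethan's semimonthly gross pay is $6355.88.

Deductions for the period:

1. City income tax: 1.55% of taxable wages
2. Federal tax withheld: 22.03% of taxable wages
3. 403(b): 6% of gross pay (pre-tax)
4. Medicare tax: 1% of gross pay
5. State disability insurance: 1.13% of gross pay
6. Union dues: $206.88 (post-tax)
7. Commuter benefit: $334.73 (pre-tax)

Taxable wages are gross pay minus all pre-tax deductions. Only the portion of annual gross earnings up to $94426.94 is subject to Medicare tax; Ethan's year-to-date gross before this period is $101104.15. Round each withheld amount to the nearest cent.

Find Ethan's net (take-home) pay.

403(b): $6355.88 × 0.06 = $381.35
Commuter benefit: $334.73
Pre-tax total = $381.35 + $334.73 = $716.08
Taxable wages = $6355.88 − $716.08 = $5639.80
Federal tax withheld: $5639.80 × 0.2203 = $1242.45
City income tax: $5639.80 × 0.0155 = $87.42
State disability insurance: $6355.88 × 0.0113 = $71.82
Medicare tax: annual cap $94426.94 already reached (YTD $101104.15), so $0.00
Union dues: $206.88
Total deductions = $381.35 + $334.73 + $1242.45 + $87.42 + $71.82 + $0.00 + $206.88 = $2324.65
Net pay = $6355.88 − $2324.65 = $4031.23

$4031.23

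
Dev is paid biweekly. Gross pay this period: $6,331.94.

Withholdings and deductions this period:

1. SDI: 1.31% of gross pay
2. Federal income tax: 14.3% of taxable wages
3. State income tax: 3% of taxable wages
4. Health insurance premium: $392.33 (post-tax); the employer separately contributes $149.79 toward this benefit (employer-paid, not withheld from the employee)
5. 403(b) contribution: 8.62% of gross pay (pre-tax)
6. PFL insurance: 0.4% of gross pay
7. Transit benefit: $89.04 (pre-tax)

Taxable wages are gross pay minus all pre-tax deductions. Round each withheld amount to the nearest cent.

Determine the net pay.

403(b) contribution: $6,331.94 × 0.0862 = $545.81
Transit benefit: $89.04
Pre-tax total = $545.81 + $89.04 = $634.85
Taxable wages = $6,331.94 − $634.85 = $5,697.09
Federal income tax: $5,697.09 × 0.143 = $814.68
State income tax: $5,697.09 × 0.03 = $170.91
PFL insurance: $6,331.94 × 0.004 = $25.33
SDI: $6,331.94 × 0.0131 = $82.95
Health insurance premium: $392.33
(Employer's $149.79 toward health insurance premium is not withheld from the employee.)
Total deductions = $545.81 + $89.04 + $814.68 + $170.91 + $25.33 + $82.95 + $392.33 = $2,121.05
Net pay = $6,331.94 − $2,121.05 = $4,210.89

$4,210.89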